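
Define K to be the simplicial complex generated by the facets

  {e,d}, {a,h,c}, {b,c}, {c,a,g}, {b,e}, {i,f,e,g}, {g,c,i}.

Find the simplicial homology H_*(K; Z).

Take the total order a < b < c < d < e < f < g < h < i on the vertex set. Then K (dimension 3) consists of the simplices:

  0-simplices (9): a, b, c, d, e, f, g, h, i
  1-simplices (15): ac, ag, ah, bc, be, cg, ch, ci, de, ef, eg, ei, fg, fi, gi
  2-simplices (7): acg, ach, cgi, efg, efi, egi, fgi
  3-simplices (1): efgi

so the chain groups are C_0 ≅ Z^9, C_1 ≅ Z^15, C_2 ≅ Z^7, C_3 ≅ Z^1.

∂_1: C_1 → C_0 sends each edge [p,q] (with p < q) to q − p. For instance
  ∂eg = g − e.
The resulting 9×15 matrix has rank 8, and its Smith normal form has invariant factors (1,1,1,1,1,1,1,1).

∂_2: C_2 → C_1 sends each 2-simplex [p,q,r] to [q,r] − [p,r] + [p,q]. For instance
  ∂ach = ch − ah + ac,
  ∂efi = fi − ei + ef.
As a 15×7 matrix over Z this has rank 6, with invariant factors (1,1,1,1,1,1).

Boundary ∂_3: C_3 → C_2 sends each 3-simplex σ to the alternating sum Σ_i (−1)^i (σ with its i-th vertex removed). For instance
  ∂efgi = fgi − egi + efi − efg.
As a 7×1 matrix over Z this has rank 1, with invariant factors (1).

Now H_k = ker ∂_k / im ∂_{k+1}, so:

  H_0: rank C_0 − rank ∂_1 = 9 − 8 = 1, and the invariant factors of ∂_1 are all 1, so H_0 ≅ Z.
  H_1: rank ker ∂_1 − rank ∂_2 = (15 − 8) − 6 = 1, and the invariant factors of ∂_2 are all 1, so H_1 ≅ Z.
  H_2: rank ker ∂_2 − rank ∂_3 = (7 − 6) − 1 = 0, and the invariant factors of ∂_3 are all 1, so H_2 ≅ 0.
  H_3: rank ker ∂_3 − rank ∂_4 = (1 − 1) − 0 = 0, and there is no ∂_4, so H_3 ≅ 0.

H_0 = Z,  H_1 = Z,  H_2 = 0,  H_3 = 0.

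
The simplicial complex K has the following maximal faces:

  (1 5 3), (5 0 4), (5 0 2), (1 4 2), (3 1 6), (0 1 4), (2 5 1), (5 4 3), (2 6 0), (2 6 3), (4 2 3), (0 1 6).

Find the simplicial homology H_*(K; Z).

Fix the vertex order 0 < 1 < 2 < 3 < 4 < 5 < 6 and write every simplex with vertices in increasing order. Then dim K = 2 and the simplices of K are:

  0-simplices (7): [0], [1], [2], [3], [4], [5], [6]
  1-simplices (18): [0,1], [0,2], [0,4], [0,5], [0,6], [1,2], [1,3], [1,4], [1,5], [1,6], [2,3], [2,4], [2,5], [2,6], [3,4], [3,5], [3,6], [4,5]
  2-simplices (12): [0,1,4], [0,1,6], [0,2,5], [0,2,6], [0,4,5], [1,2,4], [1,2,5], [1,3,5], [1,3,6], [2,3,4], [2,3,6], [3,4,5]

giving chain groups C_0 ≅ Z^7, C_1 ≅ Z^18, C_2 ≅ Z^12.

Boundary ∂_1: C_1 → C_0 sends each edge [p,q] (with p < q) to q − p. For instance
  ∂[1,3] = [3] − [1].
This gives a 7×18 integer matrix of rank 6; reducing to Smith normal form yields diagonal entries (1,1,1,1,1,1).

Boundary ∂_2: C_2 → C_1 maps a triangle to the signed sum of its edges. For instance
  ∂[0,1,6] = [1,6] − [0,6] + [0,1],
  ∂[1,3,6] = [3,6] − [1,6] + [1,3].
As a 18×12 matrix over Z this has rank 12, with invariant factors (1,1,1,1,1,1,1,1,1,1,1,2).

Reading off H_k = ker ∂_k / im ∂_{k+1}:

  H_0: rank C_0 − rank ∂_1 = 7 − 6 = 1, and the invariant factors of ∂_1 are all 1, so H_0 ≅ Z.
  H_1: rank ker ∂_1 − rank ∂_2 = (18 − 6) − 12 = 0, and ∂_2 has invariant factor 2 > 1, so H_1 ≅ Z/2.
  H_2: rank ker ∂_2 − rank ∂_3 = (12 − 12) − 0 = 0, and there is no ∂_3, so H_2 ≅ 0.

H_0 = Z,  H_1 = Z/2,  H_2 = 0.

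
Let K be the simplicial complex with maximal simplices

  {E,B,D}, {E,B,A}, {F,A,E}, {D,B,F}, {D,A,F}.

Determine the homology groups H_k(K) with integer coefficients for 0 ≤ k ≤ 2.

We work with the vertex ordering A < B < D < E < F. The simplices of K, each written with vertices in increasing order, are:

  0-simplices (5): A, B, D, E, F
  1-simplices (10): AB, AD, AE, AF, BD, BE, BF, DE, DF, EF
  2-simplices (5): ABE, ADF, AEF, BDE, BDF

Hence C_0 ≅ Z^5, C_1 ≅ Z^10, C_2 ≅ Z^5.

Boundary ∂_1: C_1 → C_0 is given by ∂[p,q] = [q] − [p]. For instance
  ∂BE = E − B.
As a 5×10 matrix over Z this has rank 4, with invariant factors (1,1,1,1).

The boundary map ∂_2: C_2 → C_1 acts by ∂[p,q,r] = [q,r] − [p,r] + [p,q]. For instance
  ∂BDE = DE − BE + BD,
  ∂AEF = EF − AF + AE.
As a 10×5 matrix over Z this has rank 5, with invariant factors (1,1,1,1,1).

Computing H_k = (kernel of ∂_k) / (image of ∂_{k+1}):

  H_0: rank C_0 − rank ∂_1 = 5 − 4 = 1, and the invariant factors of ∂_1 are all 1, so H_0 ≅ Z.
  H_1: rank ker ∂_1 − rank ∂_2 = (10 − 4) − 5 = 1, and the invariant factors of ∂_2 are all 1, so H_1 ≅ Z.
  H_2: rank ker ∂_2 − rank ∂_3 = (5 − 5) − 0 = 0, and there is no ∂_3, so H_2 ≅ 0.

As a check, the Euler characteristic is 5 − 10 + 5 = 0, which agrees with 1 − 1 + 0 = 0.
(K is a triangulation of the Möbius band.)

H_0 = Z,  H_1 = Z,  H_2 = 0.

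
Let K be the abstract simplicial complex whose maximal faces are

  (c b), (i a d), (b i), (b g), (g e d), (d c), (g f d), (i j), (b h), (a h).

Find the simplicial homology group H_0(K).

H_0 = Z.

Take the total order a < b < c < d < e < f < g < h < i < j on the vertex set. Then K (dimension 2) consists of the simplices:

  0-simplices (10): a, b, c, d, e, f, g, h, i, j
  1-simplices (15): ad, ah, ai, bc, bg, bh, bi, cd, de, df, dg, di, eg, fg, ij
  2-simplices (3): adi, deg, dfg

so the chain groups are C_0 ≅ Z^10, C_1 ≅ Z^15, C_2 ≅ Z^3.

Boundary ∂_1: C_1 → C_0 maps an edge to its endpoints' difference, ∂[p,q] = q − p. For instance
  ∂ah = h − a.
The 10×15 boundary matrix has rank 9 and Smith normal form diag(1,1,1,1,1,1,1,1,1).

The boundary map ∂_2: C_2 → C_1 acts by ∂[p,q,r] = [q,r] − [p,r] + [p,q]. For instance
  ∂deg = eg − dg + de,
  ∂dfg = fg − dg + df.
The resulting 15×3 matrix has rank 3, and its Smith normal form has invariant factors (1,1,1).

Now H_k = ker ∂_k / im ∂_{k+1}, so:

  H_0: rank C_0 − rank ∂_1 = 10 − 9 = 1, and the invariant factors of ∂_1 are all 1, so H_0 = Z.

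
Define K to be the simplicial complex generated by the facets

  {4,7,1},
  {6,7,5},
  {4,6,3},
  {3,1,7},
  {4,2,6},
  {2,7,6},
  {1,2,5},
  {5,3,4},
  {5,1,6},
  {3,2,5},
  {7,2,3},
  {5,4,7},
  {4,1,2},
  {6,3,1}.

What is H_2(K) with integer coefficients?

H_2 = Z.

Order the vertices as 1 < 2 < 3 < 4 < 5 < 6 < 7. Listing each simplex with vertices in this order, K has dimension 2 with simplices:

  0-simplices (7): [1], [2], [3], [4], [5], [6], [7]
  1-simplices (21): [1,2], [1,3], [1,4], [1,5], [1,6], [1,7], [2,3], [2,4], [2,5], [2,6], [2,7], [3,4], [3,5], [3,6], [3,7], [4,5], [4,6], [4,7], [5,6], [5,7], [6,7]
  2-simplices (14): [1,2,4], [1,2,5], [1,3,6], [1,3,7], [1,4,7], [1,5,6], [2,3,5], [2,3,7], [2,4,6], [2,6,7], [3,4,5], [3,4,6], [4,5,7], [5,6,7]

giving chain groups C_0 ≅ Z^7, C_1 ≅ Z^21, C_2 ≅ Z^14.

∂_1: C_1 → C_0 is given by ∂[p,q] = [q] − [p]. For instance
  ∂[2,7] = [7] − [2].
This gives a 7×21 integer matrix of rank 6; reducing to Smith normal form yields diagonal entries (1,1,1,1,1,1).

The boundary map ∂_2: C_2 → C_1 acts by ∂[p,q,r] = [q,r] − [p,r] + [p,q]. For instance
  ∂[5,6,7] = [6,7] − [5,7] + [5,6],
  ∂[1,3,6] = [3,6] − [1,6] + [1,3].
The resulting 21×14 matrix has rank 13, and its Smith normal form has invariant factors (1,1,1,1,1,1,1,1,1,1,1,1,1).

From H_k ≅ ker(∂_k) / im(∂_{k+1}) we obtain:

  H_2: rank ker ∂_2 − rank ∂_3 = (14 − 13) − 0 = 1, and there is no ∂_3, so H_2 ≅ Z.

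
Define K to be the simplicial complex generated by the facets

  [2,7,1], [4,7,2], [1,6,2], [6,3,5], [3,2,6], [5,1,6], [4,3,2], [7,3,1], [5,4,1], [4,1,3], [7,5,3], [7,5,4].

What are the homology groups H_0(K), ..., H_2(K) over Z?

H_0 = Z,  H_1 = Z/2,  H_2 = 0.

Order the vertices as 1 < 2 < 3 < 4 < 5 < 6 < 7. Listing each simplex with vertices in this order, K has dimension 2 with simplices:

  0-simplices (7): [1], [2], [3], [4], [5], [6], [7]
  1-simplices (18): [1,2], [1,3], [1,4], [1,5], [1,6], [1,7], [2,3], [2,4], [2,6], [2,7], [3,4], [3,5], [3,6], [3,7], [4,5], [4,7], [5,6], [5,7]
  2-simplices (12): [1,2,6], [1,2,7], [1,3,4], [1,3,7], [1,4,5], [1,5,6], [2,3,4], [2,3,6], [2,4,7], [3,5,6], [3,5,7], [4,5,7]

Hence C_0 ≅ Z^7, C_1 ≅ Z^18, C_2 ≅ Z^12.

The boundary map ∂_1: C_1 → C_0 is given by ∂[p,q] = [q] − [p].
The resulting 7×18 matrix has rank 6, and its Smith normal form has invariant factors (1,1,1,1,1,1).

The boundary map ∂_2: C_2 → C_1 acts by ∂[p,q,r] = [q,r] − [p,r] + [p,q]. For instance
  ∂[1,2,7] = [2,7] − [1,7] + [1,2],
  ∂[2,3,4] = [3,4] − [2,4] + [2,3].
The resulting 18×12 matrix has rank 12, and its Smith normal form has invariant factors (1,1,1,1,1,1,1,1,1,1,1,2).

Computing H_k = (kernel of ∂_k) / (image of ∂_{k+1}):

  H_0: rank C_0 − rank ∂_1 = 7 − 6 = 1, and the invariant factors of ∂_1 are all 1, so H_0 ≅ Z.
  H_1: rank ker ∂_1 − rank ∂_2 = (18 − 6) − 12 = 0, and ∂_2 has invariant factor 2 > 1, so H_1 ≅ Z/2.
  H_2: rank ker ∂_2 − rank ∂_3 = (12 − 12) − 0 = 0, and there is no ∂_3, so H_2 ≅ 0.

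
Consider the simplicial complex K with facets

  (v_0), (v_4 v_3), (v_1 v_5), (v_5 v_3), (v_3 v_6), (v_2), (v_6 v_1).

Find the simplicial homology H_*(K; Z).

We work with the vertex ordering v_0 < v_1 < v_2 < v_3 < v_4 < v_5 < v_6. The simplices of K, each written with vertices in increasing order, are:

  0-simplices (7): [v_0], [v_1], [v_2], [v_3], [v_4], [v_5], [v_6]
  1-simplices (5): [v_1,v_5], [v_1,v_6], [v_3,v_4], [v_3,v_5], [v_3,v_6]

giving chain groups C_0 ≅ Z^7, C_1 ≅ Z^5.

Boundary ∂_1: C_1 → C_0 maps an edge to its endpoints' difference, ∂[p,q] = q − p. For instance
  ∂[v_1,v_5] = [v_5] − [v_1].
As a 7×5 matrix over Z this has rank 4, with invariant factors (1,1,1,1).

Now H_k = ker ∂_k / im ∂_{k+1}, so:

  H_0: rank C_0 − rank ∂_1 = 7 − 4 = 3, and the invariant factors of ∂_1 are all 1, so H_0 ≅ Z^3.
  H_1: rank ker ∂_1 − rank ∂_2 = (5 − 4) − 0 = 1, and there is no ∂_2, so H_1 ≅ Z.

H_0 ≅ Z^3,  H_1 ≅ Z.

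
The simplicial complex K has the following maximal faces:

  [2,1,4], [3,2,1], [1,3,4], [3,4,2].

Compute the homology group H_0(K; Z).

K has 4 vertices, 6 edges, 4 triangles.
rank ∂_0 = 0, rank ∂_1 = 3 ⇒ b_0 = 4 − 0 − 3 = 1; all invariant factors of ∂_1 are 1 so no torsion. So H_0 ≅ Z.

H_0 = Z.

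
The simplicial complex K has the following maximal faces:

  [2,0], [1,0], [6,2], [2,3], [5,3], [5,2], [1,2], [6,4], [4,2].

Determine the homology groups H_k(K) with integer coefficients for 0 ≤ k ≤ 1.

H_0 ≅ Z,  H_1 ≅ Z^3.

Order the vertices as 0 < 1 < 2 < 3 < 4 < 5 < 6. Listing each simplex with vertices in this order, K has dimension 1 with simplices:

  0-simplices (7): [0], [1], [2], [3], [4], [5], [6]
  1-simplices (9): [0,1], [0,2], [1,2], [2,3], [2,4], [2,5], [2,6], [3,5], [4,6]

Hence C_0 ≅ Z^7, C_1 ≅ Z^9.

Boundary ∂_1: C_1 → C_0 sends each edge [p,q] (with p < q) to q − p. For instance
  ∂[2,6] = [6] − [2].
The 7×9 boundary matrix has rank 6 and Smith normal form diag(1,1,1,1,1,1).

Reading off H_k = ker ∂_k / im ∂_{k+1}:

  H_0: rank C_0 − rank ∂_1 = 7 − 6 = 1, and the invariant factors of ∂_1 are all 1, so H_0 ≅ Z.
  H_1: rank ker ∂_1 − rank ∂_2 = (9 − 6) − 0 = 3, and there is no ∂_2, so H_1 ≅ Z^3.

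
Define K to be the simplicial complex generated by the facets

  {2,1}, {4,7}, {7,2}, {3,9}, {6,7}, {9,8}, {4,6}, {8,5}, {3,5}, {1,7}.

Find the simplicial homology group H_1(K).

We work with the vertex ordering 1 < 2 < 3 < 4 < 5 < 6 < 7 < 8 < 9. The simplices of K, each written with vertices in increasing order, are:

  0-simplices (9): [1], [2], [3], [4], [5], [6], [7], [8], [9]
  1-simplices (10): [1,2], [1,7], [2,7], [3,5], [3,9], [4,6], [4,7], [5,8], [6,7], [8,9]

giving chain groups C_0 ≅ Z^9, C_1 ≅ Z^10.

Boundary ∂_1: C_1 → C_0 maps an edge to its endpoints' difference, ∂[p,q] = q − p.
The resulting 9×10 matrix has rank 7, and its Smith normal form has invariant factors (1,1,1,1,1,1,1).

Now H_k = ker ∂_k / im ∂_{k+1}, so:

  H_1: rank ker ∂_1 − rank ∂_2 = (10 − 7) − 0 = 3, and there is no ∂_2, so H_1 ≅ Z^3.

H_1 = Z^3.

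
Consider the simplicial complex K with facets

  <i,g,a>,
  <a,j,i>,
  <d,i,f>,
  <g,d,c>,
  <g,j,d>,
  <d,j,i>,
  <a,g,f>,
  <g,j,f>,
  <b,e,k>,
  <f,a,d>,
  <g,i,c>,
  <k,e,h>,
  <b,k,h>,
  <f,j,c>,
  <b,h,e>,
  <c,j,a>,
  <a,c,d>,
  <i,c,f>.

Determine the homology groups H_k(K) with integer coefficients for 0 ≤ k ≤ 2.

Take the total order a < b < c < d < e < f < g < h < i < j < k on the vertex set. Then K (dimension 2) consists of the simplices:

  0-simplices (11): a, b, c, d, e, f, g, h, i, j, k
  1-simplices (27): ac, ad, af, ag, ai, aj, be, bh, bk, cd, cf, cg, ci, cj, df, dg, di, dj, eh, ek, fg, fi, fj, gi, gj, hk, ij
  2-simplices (18): acd, acj, adf, afg, agi, aij, beh, bek, bhk, cdg, cfi, cfj, cgi, dfi, dgj, dij, ehk, fgj

Hence C_0 ≅ Z^11, C_1 ≅ Z^27, C_2 ≅ Z^18.

The boundary map ∂_1: C_1 → C_0 sends each edge [p,q] (with p < q) to q − p. For instance
  ∂df = f − d.
The 11×27 boundary matrix has rank 9 and Smith normal form diag(1,1,1,1,1,1,1,1,1).

The boundary map ∂_2: C_2 → C_1 acts by ∂[p,q,r] = [q,r] − [p,r] + [p,q]. For instance
  ∂acj = cj − aj + ac,
  ∂beh = eh − bh + be.
This gives a 27×18 integer matrix of rank 16; reducing to Smith normal form yields diagonal entries (1,1,1,1,1,1,1,1,1,1,1,1,1,1,1,1).

Reading off H_k = ker ∂_k / im ∂_{k+1}:

  H_0: rank C_0 − rank ∂_1 = 11 − 9 = 2, and the invariant factors of ∂_1 are all 1, so H_0 ≅ Z^2.
  H_1: rank ker ∂_1 − rank ∂_2 = (27 − 9) − 16 = 2, and the invariant factors of ∂_2 are all 1, so H_1 ≅ Z^2.
  H_2: rank ker ∂_2 − rank ∂_3 = (18 − 16) − 0 = 2, and there is no ∂_3, so H_2 ≅ Z^2.

H_0 = Z^2,  H_1 = Z^2,  H_2 = Z^2.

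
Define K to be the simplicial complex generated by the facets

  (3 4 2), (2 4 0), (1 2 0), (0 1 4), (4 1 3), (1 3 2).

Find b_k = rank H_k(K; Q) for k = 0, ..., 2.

Fix the vertex order 0 < 1 < 2 < 3 < 4 and write every simplex with vertices in increasing order. Then dim K = 2 and the simplices of K are:

  0-simplices (5): [0], [1], [2], [3], [4]
  1-simplices (9): [0,1], [0,2], [0,4], [1,2], [1,3], [1,4], [2,3], [2,4], [3,4]
  2-simplices (6): [0,1,2], [0,1,4], [0,2,4], [1,2,3], [1,3,4], [2,3,4]

Hence C_0 ≅ Z^5, C_1 ≅ Z^9, C_2 ≅ Z^6.

∂_1: C_1 → C_0 is given by ∂[p,q] = [q] − [p].
The resulting 5×9 matrix has rank 4, and its Smith normal form has invariant factors (1,1,1,1).

Boundary ∂_2: C_2 → C_1 maps a triangle to the signed sum of its edges. For instance
  ∂[0,1,4] = [1,4] − [0,4] + [0,1],
  ∂[0,1,2] = [1,2] − [0,2] + [0,1].
This gives a 9×6 integer matrix of rank 5; reducing to Smith normal form yields diagonal entries (1,1,1,1,1).

Now H_k = ker ∂_k / im ∂_{k+1}, so:

  H_0: rank C_0 − rank ∂_1 = 5 − 4 = 1, and the invariant factors of ∂_1 are all 1, so H_0 = Z.
  H_1: rank ker ∂_1 − rank ∂_2 = (9 − 4) − 5 = 0, and the invariant factors of ∂_2 are all 1, so H_1 = 0.
  H_2: rank ker ∂_2 − rank ∂_3 = (6 − 5) − 0 = 1, and there is no ∂_3, so H_2 = Z.

(K is a triangulation of the 2-sphere S^2.)

Hence the Betti numbers are b_0 = 1, b_1 = 0, b_2 = 1.

b_0 = 1, b_1 = 0, b_2 = 1.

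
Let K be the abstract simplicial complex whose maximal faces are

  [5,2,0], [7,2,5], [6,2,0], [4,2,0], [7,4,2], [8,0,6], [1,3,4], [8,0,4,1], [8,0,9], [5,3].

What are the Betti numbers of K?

b_0 = 1, b_1 = 1, b_2 = 0, b_3 = 0.

Order the vertices as 0 < 1 < 2 < 3 < 4 < 5 < 6 < 7 < 8 < 9. Listing each simplex with vertices in this order, K has dimension 3 with simplices:

  0-simplices (10): [0], [1], [2], [3], [4], [5], [6], [7], [8], [9]
  1-simplices (21): [0,1], [0,2], [0,4], [0,5], [0,6], [0,8], [0,9], [1,3], [1,4], [1,8], [2,4], [2,5], [2,6], [2,7], [3,4], [3,5], [4,7], [4,8], [5,7], [6,8], [8,9]
  2-simplices (12): [0,1,4], [0,1,8], [0,2,4], [0,2,5], [0,2,6], [0,4,8], [0,6,8], [0,8,9], [1,3,4], [1,4,8], [2,4,7], [2,5,7]
  3-simplices (1): [0,1,4,8]

giving chain groups C_0 ≅ Z^10, C_1 ≅ Z^21, C_2 ≅ Z^12, C_3 ≅ Z^1.

The boundary map ∂_1: C_1 → C_0 is given by ∂[p,q] = [q] − [p]. For instance
  ∂[8,9] = [9] − [8].
As a 10×21 matrix over Z this has rank 9, with invariant factors (1,1,1,1,1,1,1,1,1).

The boundary map ∂_2: C_2 → C_1 acts by ∂[p,q,r] = [q,r] − [p,r] + [p,q]. For instance
  ∂[0,6,8] = [6,8] − [0,8] + [0,6],
  ∂[1,4,8] = [4,8] − [1,8] + [1,4].
The resulting 21×12 matrix has rank 11, and its Smith normal form has invariant factors (1,1,1,1,1,1,1,1,1,1,1).

Boundary ∂_3: C_3 → C_2 sends each 3-simplex σ to the alternating sum Σ_i (−1)^i (σ with its i-th vertex removed). For instance
  ∂[0,1,4,8] = [1,4,8] − [0,4,8] + [0,1,8] − [0,1,4].
As a 12×1 matrix over Z this has rank 1, with invariant factors (1).

Reading off H_k = ker ∂_k / im ∂_{k+1}:

  H_0: rank C_0 − rank ∂_1 = 10 − 9 = 1, and the invariant factors of ∂_1 are all 1, so H_0 ≅ Z.
  H_1: rank ker ∂_1 − rank ∂_2 = (21 − 9) − 11 = 1, and the invariant factors of ∂_2 are all 1, so H_1 ≅ Z.
  H_2: rank ker ∂_2 − rank ∂_3 = (12 − 11) − 1 = 0, and the invariant factors of ∂_3 are all 1, so H_2 ≅ 0.
  H_3: rank ker ∂_3 − rank ∂_4 = (1 − 1) − 0 = 0, and there is no ∂_4, so H_3 ≅ 0.

As a check, the Euler characteristic is 10 − 21 + 12 − 1 = 0, which agrees with 1 − 1 + 0 − 0 = 0.

Hence the Betti numbers are b_0 = 1, b_1 = 1, b_2 = 0, b_3 = 0.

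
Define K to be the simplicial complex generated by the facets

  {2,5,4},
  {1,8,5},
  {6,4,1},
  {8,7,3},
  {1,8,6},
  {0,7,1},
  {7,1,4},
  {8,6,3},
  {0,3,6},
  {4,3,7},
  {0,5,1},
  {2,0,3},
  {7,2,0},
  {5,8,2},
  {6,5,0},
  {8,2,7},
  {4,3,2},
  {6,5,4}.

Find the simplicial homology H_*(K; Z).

We work with the vertex ordering 0 < 1 < 2 < 3 < 4 < 5 < 6 < 7 < 8. The simplices of K, each written with vertices in increasing order, are:

  0-simplices (9): [0], [1], [2], [3], [4], [5], [6], [7], [8]
  1-simplices (27): (27 of them)
  2-simplices (18): [0,1,5], [0,1,7], [0,2,3], [0,2,7], [0,3,6], [0,5,6], [1,4,6], [1,4,7], [1,5,8], [1,6,8], [2,3,4], [2,4,5], [2,5,8], [2,7,8], [3,4,7], [3,6,8], [3,7,8], [4,5,6]

giving chain groups C_0 ≅ Z^9, C_1 ≅ Z^27, C_2 ≅ Z^18.

∂_1: C_1 → C_0 is given by ∂[p,q] = [q] − [p].
The resulting 9×27 matrix has rank 8, and its Smith normal form has invariant factors (1,1,1,1,1,1,1,1).

∂_2: C_2 → C_1 sends each 2-simplex [p,q,r] to [q,r] − [p,r] + [p,q]. For instance
  ∂[2,7,8] = [7,8] − [2,8] + [2,7],
  ∂[2,4,5] = [4,5] − [2,5] + [2,4].
The resulting 27×18 matrix has rank 18, and its Smith normal form has invariant factors (1,1,1,1,1,1,1,1,1,1,1,1,1,1,1,1,1,2).

From H_k ≅ ker(∂_k) / im(∂_{k+1}) we obtain:

  H_0: rank C_0 − rank ∂_1 = 9 − 8 = 1, and the invariant factors of ∂_1 are all 1, so H_0 = Z.
  H_1: rank ker ∂_1 − rank ∂_2 = (27 − 8) − 18 = 1, and ∂_2 has invariant factor 2 > 1, so H_1 = Z ⊕ Z/2.
  H_2: rank ker ∂_2 − rank ∂_3 = (18 − 18) − 0 = 0, and there is no ∂_3, so H_2 = 0.

H_0 = Z,  H_1 = Z ⊕ Z/2,  H_2 = 0.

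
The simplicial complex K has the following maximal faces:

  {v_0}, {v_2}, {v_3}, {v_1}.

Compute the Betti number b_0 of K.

We work with the vertex ordering v_0 < v_1 < v_2 < v_3. The simplices of K, each written with vertices in increasing order, are:

  0-simplices (4): [v_0], [v_1], [v_2], [v_3]

Hence C_0 ≅ Z^4.

Now H_k = ker ∂_k / im ∂_{k+1}, so:

  H_0: rank C_0 − rank ∂_1 = 4 − 0 = 4, and there is no ∂_1, so H_0 ≅ Z^4.

(K is a triangulation of a set of 4 points.)

Hence the Betti numbers are b_0 = 4.

b_0 = 4.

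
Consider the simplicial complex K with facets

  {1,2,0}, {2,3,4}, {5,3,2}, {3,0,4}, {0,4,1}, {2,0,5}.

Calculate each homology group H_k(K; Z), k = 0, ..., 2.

H_0 ≅ Z,  H_1 ≅ Z,  H_2 = 0.

Take the total order 0 < 1 < 2 < 3 < 4 < 5 on the vertex set. Then K (dimension 2) consists of the simplices:

  0-simplices (6): [0], [1], [2], [3], [4], [5]
  1-simplices (12): [0,1], [0,2], [0,3], [0,4], [0,5], [1,2], [1,4], [2,3], [2,4], [2,5], [3,4], [3,5]
  2-simplices (6): [0,1,2], [0,1,4], [0,2,5], [0,3,4], [2,3,4], [2,3,5]

Hence C_0 ≅ Z^6, C_1 ≅ Z^12, C_2 ≅ Z^6.

The boundary map ∂_1: C_1 → C_0 maps an edge to its endpoints' difference, ∂[p,q] = q − p. For instance
  ∂[0,3] = [3] − [0].
The resulting 6×12 matrix has rank 5, and its Smith normal form has invariant factors (1,1,1,1,1).

∂_2: C_2 → C_1 maps a triangle to the signed sum of its edges. For instance
  ∂[0,1,2] = [1,2] − [0,2] + [0,1],
  ∂[0,3,4] = [3,4] − [0,4] + [0,3].
The resulting 12×6 matrix has rank 6, and its Smith normal form has invariant factors (1,1,1,1,1,1).

Reading off H_k = ker ∂_k / im ∂_{k+1}:

  H_0: rank C_0 − rank ∂_1 = 6 − 5 = 1, and the invariant factors of ∂_1 are all 1, so H_0 = Z.
  H_1: rank ker ∂_1 − rank ∂_2 = (12 − 5) − 6 = 1, and the invariant factors of ∂_2 are all 1, so H_1 = Z.
  H_2: rank ker ∂_2 − rank ∂_3 = (6 − 6) − 0 = 0, and there is no ∂_3, so H_2 = 0.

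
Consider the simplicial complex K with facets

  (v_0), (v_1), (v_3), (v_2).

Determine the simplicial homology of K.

H_0 ≅ Z^4.

Order the vertices as v_0 < v_1 < v_2 < v_3. Listing each simplex with vertices in this order, K has dimension 0 with simplices:

  0-simplices (4): [v_0], [v_1], [v_2], [v_3]

so the chain groups are C_0 ≅ Z^4.

From H_k ≅ ker(∂_k) / im(∂_{k+1}) we obtain:

  H_0: rank C_0 − rank ∂_1 = 4 − 0 = 4, and there is no ∂_1, so H_0 = Z^4.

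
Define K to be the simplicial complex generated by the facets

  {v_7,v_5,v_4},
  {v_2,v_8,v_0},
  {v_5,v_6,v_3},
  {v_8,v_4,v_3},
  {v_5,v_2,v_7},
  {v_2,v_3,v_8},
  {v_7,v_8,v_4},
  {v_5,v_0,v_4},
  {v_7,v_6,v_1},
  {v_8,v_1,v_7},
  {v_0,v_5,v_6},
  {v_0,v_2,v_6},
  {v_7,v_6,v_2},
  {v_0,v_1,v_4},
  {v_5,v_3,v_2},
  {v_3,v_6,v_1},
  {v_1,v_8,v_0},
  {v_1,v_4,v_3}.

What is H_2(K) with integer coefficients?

H_2 = 0.

We work with the vertex ordering v_0 < v_1 < v_2 < v_3 < v_4 < v_5 < v_6 < v_7 < v_8. The simplices of K, each written with vertices in increasing order, are:

  0-simplices (9): [v_0], [v_1], [v_2], [v_3], [v_4], [v_5], [v_6], [v_7], [v_8]
  1-simplices (27): (27 of them)
  2-simplices (18): (18 of them)

giving chain groups C_0 ≅ Z^9, C_1 ≅ Z^27, C_2 ≅ Z^18.

The boundary map ∂_1: C_1 → C_0 maps an edge to its endpoints' difference, ∂[p,q] = q − p. For instance
  ∂[v_1,v_4] = [v_4] − [v_1].
This gives a 9×27 integer matrix of rank 8; reducing to Smith normal form yields diagonal entries (1,1,1,1,1,1,1,1).

Boundary ∂_2: C_2 → C_1 sends each 2-simplex [p,q,r] to [q,r] − [p,r] + [p,q]. For instance
  ∂[v_0,v_4,v_5] = [v_4,v_5] − [v_0,v_5] + [v_0,v_4],
  ∂[v_0,v_2,v_6] = [v_2,v_6] − [v_0,v_6] + [v_0,v_2].
The 27×18 boundary matrix has rank 18 and Smith normal form diag(1,1,1,1,1,1,1,1,1,1,1,1,1,1,1,1,1,2).

From H_k ≅ ker(∂_k) / im(∂_{k+1}) we obtain:

  H_2: rank ker ∂_2 − rank ∂_3 = (18 − 18) − 0 = 0, and there is no ∂_3, so H_2 ≅ 0.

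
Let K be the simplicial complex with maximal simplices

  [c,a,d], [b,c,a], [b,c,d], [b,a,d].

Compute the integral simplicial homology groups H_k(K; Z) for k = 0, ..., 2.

K has 4 vertices, 6 edges, 4 triangles.
rank ∂_0 = 0, rank ∂_1 = 3 ⇒ b_0 = 4 − 0 − 3 = 1; all invariant factors of ∂_1 are 1 so no torsion. So H_0 = Z.
rank ∂_1 = 3, rank ∂_2 = 3 ⇒ b_1 = 6 − 3 − 3 = 0; all invariant factors of ∂_2 are 1 so no torsion. So H_1 = 0.
rank ∂_2 = 3, rank ∂_3 = 0 ⇒ b_2 = 4 − 3 − 0 = 1. So H_2 = Z.

H_0 = Z,  H_1 = 0,  H_2 = Z.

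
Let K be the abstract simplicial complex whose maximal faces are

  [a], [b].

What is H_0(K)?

H_0 ≅ Z^2.

Fix the vertex order a < b and write every simplex with vertices in increasing order. Then dim K = 0 and the simplices of K are:

  0-simplices (2): a, b

Hence C_0 ≅ Z^2.

Now H_k = ker ∂_k / im ∂_{k+1}, so:

  H_0: rank C_0 − rank ∂_1 = 2 − 0 = 2, and there is no ∂_1, so H_0 ≅ Z^2.

(K is a triangulation of a set of 2 points.)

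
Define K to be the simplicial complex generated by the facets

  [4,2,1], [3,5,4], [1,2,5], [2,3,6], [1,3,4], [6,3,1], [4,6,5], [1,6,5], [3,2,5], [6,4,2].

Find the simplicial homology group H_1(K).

H_1 = Z/2.

Order the vertices as 1 < 2 < 3 < 4 < 5 < 6. Listing each simplex with vertices in this order, K has dimension 2 with simplices:

  0-simplices (6): [1], [2], [3], [4], [5], [6]
  1-simplices (15): [1,2], [1,3], [1,4], [1,5], [1,6], [2,3], [2,4], [2,5], [2,6], [3,4], [3,5], [3,6], [4,5], [4,6], [5,6]
  2-simplices (10): [1,2,4], [1,2,5], [1,3,4], [1,3,6], [1,5,6], [2,3,5], [2,3,6], [2,4,6], [3,4,5], [4,5,6]

Hence C_0 ≅ Z^6, C_1 ≅ Z^15, C_2 ≅ Z^10.

The boundary map ∂_1: C_1 → C_0 maps an edge to its endpoints' difference, ∂[p,q] = q − p. For instance
  ∂[1,6] = [6] − [1].
The 6×15 boundary matrix has rank 5 and Smith normal form diag(1,1,1,1,1).

The boundary map ∂_2: C_2 → C_1 acts by ∂[p,q,r] = [q,r] − [p,r] + [p,q]. For instance
  ∂[1,5,6] = [5,6] − [1,6] + [1,5],
  ∂[4,5,6] = [5,6] − [4,6] + [4,5].
The resulting 15×10 matrix has rank 10, and its Smith normal form has invariant factors (1,1,1,1,1,1,1,1,1,2).

Now H_k = ker ∂_k / im ∂_{k+1}, so:

  H_1: rank ker ∂_1 − rank ∂_2 = (15 − 5) − 10 = 0, and ∂_2 has invariant factor 2 > 1, so H_1 = Z/2.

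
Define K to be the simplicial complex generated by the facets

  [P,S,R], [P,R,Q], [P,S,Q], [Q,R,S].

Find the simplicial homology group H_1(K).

H_1 ≅ 0.

K has 4 vertices, 6 edges, 4 triangles.
rank ∂_1 = 3, rank ∂_2 = 3 ⇒ b_1 = 6 − 3 − 3 = 0; all invariant factors of ∂_2 are 1 so no torsion. So H_1 = 0.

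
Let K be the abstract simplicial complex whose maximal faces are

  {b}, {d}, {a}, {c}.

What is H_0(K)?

Take the total order a < b < c < d on the vertex set. Then K (dimension 0) consists of the simplices:

  0-simplices (4): a, b, c, d

so the chain groups are C_0 ≅ Z^4.

From H_k ≅ ker(∂_k) / im(∂_{k+1}) we obtain:

  H_0: rank C_0 − rank ∂_1 = 4 − 0 = 4, and there is no ∂_1, so H_0 ≅ Z^4.

H_0 ≅ Z^4.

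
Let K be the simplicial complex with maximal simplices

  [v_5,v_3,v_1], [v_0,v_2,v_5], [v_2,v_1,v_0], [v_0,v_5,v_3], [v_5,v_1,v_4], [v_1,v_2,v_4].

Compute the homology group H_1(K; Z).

Take the total order v_0 < v_1 < v_2 < v_3 < v_4 < v_5 on the vertex set. Then K (dimension 2) consists of the simplices:

  0-simplices (6): [v_0], [v_1], [v_2], [v_3], [v_4], [v_5]
  1-simplices (12): [v_0,v_1], [v_0,v_2], [v_0,v_3], [v_0,v_5], [v_1,v_2], [v_1,v_3], [v_1,v_4], [v_1,v_5], [v_2,v_4], [v_2,v_5], [v_3,v_5], [v_4,v_5]
  2-simplices (6): [v_0,v_1,v_2], [v_0,v_2,v_5], [v_0,v_3,v_5], [v_1,v_2,v_4], [v_1,v_3,v_5], [v_1,v_4,v_5]

so the chain groups are C_0 ≅ Z^6, C_1 ≅ Z^12, C_2 ≅ Z^6.

∂_1: C_1 → C_0 maps an edge to its endpoints' difference, ∂[p,q] = q − p. For instance
  ∂[v_1,v_3] = [v_3] − [v_1].
The resulting 6×12 matrix has rank 5, and its Smith normal form has invariant factors (1,1,1,1,1).

The boundary map ∂_2: C_2 → C_1 sends each 2-simplex [p,q,r] to [q,r] − [p,r] + [p,q]. For instance
  ∂[v_0,v_2,v_5] = [v_2,v_5] − [v_0,v_5] + [v_0,v_2],
  ∂[v_1,v_4,v_5] = [v_4,v_5] − [v_1,v_5] + [v_1,v_4].
As a 12×6 matrix over Z this has rank 6, with invariant factors (1,1,1,1,1,1).

Reading off H_k = ker ∂_k / im ∂_{k+1}:

  H_1: rank ker ∂_1 − rank ∂_2 = (12 − 5) − 6 = 1, and the invariant factors of ∂_2 are all 1, so H_1 = Z.

(K is a triangulation of the cylinder S^1 x I.)

H_1 ≅ Z.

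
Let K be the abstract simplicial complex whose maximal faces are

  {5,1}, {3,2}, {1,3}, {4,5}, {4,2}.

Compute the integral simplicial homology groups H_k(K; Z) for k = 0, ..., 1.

H_0 = Z,  H_1 = Z.

We work with the vertex ordering 1 < 2 < 3 < 4 < 5. The simplices of K, each written with vertices in increasing order, are:

  0-simplices (5): [1], [2], [3], [4], [5]
  1-simplices (5): [1,3], [1,5], [2,3], [2,4], [4,5]

giving chain groups C_0 ≅ Z^5, C_1 ≅ Z^5.

Boundary ∂_1: C_1 → C_0 maps an edge to its endpoints' difference, ∂[p,q] = q − p.
The resulting 5×5 matrix has rank 4, and its Smith normal form has invariant factors (1,1,1,1).

Reading off H_k = ker ∂_k / im ∂_{k+1}:

  H_0: rank C_0 − rank ∂_1 = 5 − 4 = 1, and the invariant factors of ∂_1 are all 1, so H_0 ≅ Z.
  H_1: rank ker ∂_1 − rank ∂_2 = (5 − 4) − 0 = 1, and there is no ∂_2, so H_1 ≅ Z.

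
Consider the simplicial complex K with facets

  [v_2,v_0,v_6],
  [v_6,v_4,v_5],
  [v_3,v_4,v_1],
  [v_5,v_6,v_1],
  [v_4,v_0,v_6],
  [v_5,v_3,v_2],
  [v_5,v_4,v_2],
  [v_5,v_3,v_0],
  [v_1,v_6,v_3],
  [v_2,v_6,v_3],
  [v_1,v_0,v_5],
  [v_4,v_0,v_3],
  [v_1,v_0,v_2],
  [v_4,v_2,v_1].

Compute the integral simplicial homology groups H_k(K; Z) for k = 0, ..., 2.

Take the total order v_0 < v_1 < v_2 < v_3 < v_4 < v_5 < v_6 on the vertex set. Then K (dimension 2) consists of the simplices:

  0-simplices (7): [v_0], [v_1], [v_2], [v_3], [v_4], [v_5], [v_6]
  1-simplices (21): (21 of them)
  2-simplices (14): (14 of them)

giving chain groups C_0 ≅ Z^7, C_1 ≅ Z^21, C_2 ≅ Z^14.

∂_1: C_1 → C_0 sends each edge [p,q] (with p < q) to q − p. For instance
  ∂[v_0,v_6] = [v_6] − [v_0].
The 7×21 boundary matrix has rank 6 and Smith normal form diag(1,1,1,1,1,1).

∂_2: C_2 → C_1 maps a triangle to the signed sum of its edges. For instance
  ∂[v_4,v_5,v_6] = [v_5,v_6] − [v_4,v_6] + [v_4,v_5],
  ∂[v_2,v_3,v_5] = [v_3,v_5] − [v_2,v_5] + [v_2,v_3].
The 21×14 boundary matrix has rank 13 and Smith normal form diag(1,1,1,1,1,1,1,1,1,1,1,1,1).

Reading off H_k = ker ∂_k / im ∂_{k+1}:

  H_0: rank C_0 − rank ∂_1 = 7 − 6 = 1, and the invariant factors of ∂_1 are all 1, so H_0 = Z.
  H_1: rank ker ∂_1 − rank ∂_2 = (21 − 6) − 13 = 2, and the invariant factors of ∂_2 are all 1, so H_1 = Z^2.
  H_2: rank ker ∂_2 − rank ∂_3 = (14 − 13) − 0 = 1, and there is no ∂_3, so H_2 = Z.

(K is a triangulation of the torus T^2.)

H_0 = Z,  H_1 = Z^2,  H_2 = Z.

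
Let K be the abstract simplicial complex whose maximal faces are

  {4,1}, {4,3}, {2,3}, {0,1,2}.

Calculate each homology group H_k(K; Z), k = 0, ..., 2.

Fix the vertex order 0 < 1 < 2 < 3 < 4 and write every simplex with vertices in increasing order. Then dim K = 2 and the simplices of K are:

  0-simplices (5): [0], [1], [2], [3], [4]
  1-simplices (6): [0,1], [0,2], [1,2], [1,4], [2,3], [3,4]
  2-simplices (1): [0,1,2]

so the chain groups are C_0 ≅ Z^5, C_1 ≅ Z^6, C_2 ≅ Z^1.

Boundary ∂_1: C_1 → C_0 sends each edge [p,q] (with p < q) to q − p.
As a 5×6 matrix over Z this has rank 4, with invariant factors (1,1,1,1).

The boundary map ∂_2: C_2 → C_1 maps a triangle to the signed sum of its edges. For instance
  ∂[0,1,2] = [1,2] − [0,2] + [0,1].
This gives a 6×1 integer matrix of rank 1; reducing to Smith normal form yields diagonal entries (1).

Computing H_k = (kernel of ∂_k) / (image of ∂_{k+1}):

  H_0: rank C_0 − rank ∂_1 = 5 − 4 = 1, and the invariant factors of ∂_1 are all 1, so H_0 = Z.
  H_1: rank ker ∂_1 − rank ∂_2 = (6 − 4) − 1 = 1, and the invariant factors of ∂_2 are all 1, so H_1 = Z.
  H_2: rank ker ∂_2 − rank ∂_3 = (1 − 1) − 0 = 0, and there is no ∂_3, so H_2 = 0.

As a check, the Euler characteristic is 5 − 6 + 1 = 0, which agrees with 1 − 1 + 0 = 0.

H_0 ≅ Z,  H_1 ≅ Z,  H_2 = 0.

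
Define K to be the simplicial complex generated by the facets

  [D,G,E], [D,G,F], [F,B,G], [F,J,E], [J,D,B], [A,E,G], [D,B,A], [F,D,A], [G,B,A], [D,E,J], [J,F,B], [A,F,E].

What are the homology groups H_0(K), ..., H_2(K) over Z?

H_0 ≅ Z,  H_1 ≅ Z_2,  H_2 = 0.

Take the total order A < B < D < E < F < G < J on the vertex set. Then K (dimension 2) consists of the simplices:

  0-simplices (7): A, B, D, E, F, G, J
  1-simplices (18): AB, AD, AE, AF, AG, BD, BF, BG, BJ, DE, DF, DG, DJ, EF, EG, EJ, FG, FJ
  2-simplices (12): ABD, ABG, ADF, AEF, AEG, BDJ, BFG, BFJ, DEG, DEJ, DFG, EFJ

so the chain groups are C_0 ≅ Z^7, C_1 ≅ Z^18, C_2 ≅ Z^12.

Boundary ∂_1: C_1 → C_0 sends each edge [p,q] (with p < q) to q − p. For instance
  ∂EJ = J − E.
The 7×18 boundary matrix has rank 6 and Smith normal form diag(1,1,1,1,1,1).

The boundary map ∂_2: C_2 → C_1 acts by ∂[p,q,r] = [q,r] − [p,r] + [p,q]. For instance
  ∂BDJ = DJ − BJ + BD,
  ∂DEJ = EJ − DJ + DE.
The resulting 18×12 matrix has rank 12, and its Smith normal form has invariant factors (1,1,1,1,1,1,1,1,1,1,1,2).

Now H_k = ker ∂_k / im ∂_{k+1}, so:

  H_0: rank C_0 − rank ∂_1 = 7 − 6 = 1, and the invariant factors of ∂_1 are all 1, so H_0 ≅ Z.
  H_1: rank ker ∂_1 − rank ∂_2 = (18 − 6) − 12 = 0, and ∂_2 has invariant factor 2 > 1, so H_1 ≅ Z_2.
  H_2: rank ker ∂_2 − rank ∂_3 = (12 − 12) − 0 = 0, and there is no ∂_3, so H_2 ≅ 0.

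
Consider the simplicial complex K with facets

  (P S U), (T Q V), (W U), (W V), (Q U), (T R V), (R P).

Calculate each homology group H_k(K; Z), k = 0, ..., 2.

Fix the vertex order P < Q < R < S < T < U < V < W and write every simplex with vertices in increasing order. Then dim K = 2 and the simplices of K are:

  0-simplices (8): P, Q, R, S, T, U, V, W
  1-simplices (12): PR, PS, PU, QT, QU, QV, RT, RV, SU, TV, UW, VW
  2-simplices (3): PSU, QTV, RTV

so the chain groups are C_0 ≅ Z^8, C_1 ≅ Z^12, C_2 ≅ Z^3.

The boundary map ∂_1: C_1 → C_0 maps an edge to its endpoints' difference, ∂[p,q] = q − p.
As a 8×12 matrix over Z this has rank 7, with invariant factors (1,1,1,1,1,1,1).

The boundary map ∂_2: C_2 → C_1 acts by ∂[p,q,r] = [q,r] − [p,r] + [p,q]. For instance
  ∂PSU = SU − PU + PS,
  ∂QTV = TV − QV + QT.
As a 12×3 matrix over Z this has rank 3, with invariant factors (1,1,1).

Reading off H_k = ker ∂_k / im ∂_{k+1}:

  H_0: rank C_0 − rank ∂_1 = 8 − 7 = 1, and the invariant factors of ∂_1 are all 1, so H_0 = Z.
  H_1: rank ker ∂_1 − rank ∂_2 = (12 − 7) − 3 = 2, and the invariant factors of ∂_2 are all 1, so H_1 = Z^2.
  H_2: rank ker ∂_2 − rank ∂_3 = (3 − 3) − 0 = 0, and there is no ∂_3, so H_2 = 0.

As a check, the Euler characteristic is 8 − 12 + 3 = -1, which agrees with 1 − 2 + 0 = -1.

H_0 = Z,  H_1 = Z^2,  H_2 = 0.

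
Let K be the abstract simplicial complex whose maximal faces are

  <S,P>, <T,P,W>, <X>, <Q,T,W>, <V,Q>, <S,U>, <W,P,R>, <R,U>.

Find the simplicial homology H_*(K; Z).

Order the vertices as P < Q < R < S < T < U < V < W < X. Listing each simplex with vertices in this order, K has dimension 2 with simplices:

  0-simplices (9): P, Q, R, S, T, U, V, W, X
  1-simplices (11): PR, PS, PT, PW, QT, QV, QW, RU, RW, SU, TW
  2-simplices (3): PRW, PTW, QTW

Hence C_0 ≅ Z^9, C_1 ≅ Z^11, C_2 ≅ Z^3.

The boundary map ∂_1: C_1 → C_0 maps an edge to its endpoints' difference, ∂[p,q] = q − p. For instance
  ∂PS = S − P.
The 9×11 boundary matrix has rank 7 and Smith normal form diag(1,1,1,1,1,1,1).

∂_2: C_2 → C_1 sends each 2-simplex [p,q,r] to [q,r] − [p,r] + [p,q]. For instance
  ∂PRW = RW − PW + PR,
  ∂PTW = TW − PW + PT.
The 11×3 boundary matrix has rank 3 and Smith normal form diag(1,1,1).

Reading off H_k = ker ∂_k / im ∂_{k+1}:

  H_0: rank C_0 − rank ∂_1 = 9 − 7 = 2, and the invariant factors of ∂_1 are all 1, so H_0 ≅ Z^2.
  H_1: rank ker ∂_1 − rank ∂_2 = (11 − 7) − 3 = 1, and the invariant factors of ∂_2 are all 1, so H_1 ≅ Z.
  H_2: rank ker ∂_2 − rank ∂_3 = (3 − 3) − 0 = 0, and there is no ∂_3, so H_2 ≅ 0.

As a check, the Euler characteristic is 9 − 11 + 3 = 1, which agrees with 2 − 1 + 0 = 1.

H_0 = Z^2,  H_1 = Z,  H_2 = 0.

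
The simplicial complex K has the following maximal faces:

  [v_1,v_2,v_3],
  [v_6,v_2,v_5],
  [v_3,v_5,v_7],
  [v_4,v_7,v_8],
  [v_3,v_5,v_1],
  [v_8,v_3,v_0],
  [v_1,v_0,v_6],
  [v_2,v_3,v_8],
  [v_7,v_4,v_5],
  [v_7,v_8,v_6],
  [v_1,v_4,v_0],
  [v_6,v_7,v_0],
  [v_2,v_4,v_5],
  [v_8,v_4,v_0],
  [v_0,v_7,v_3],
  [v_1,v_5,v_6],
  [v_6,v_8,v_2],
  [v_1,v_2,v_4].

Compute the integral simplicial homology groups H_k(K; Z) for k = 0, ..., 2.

Order the vertices as v_0 < v_1 < v_2 < v_3 < v_4 < v_5 < v_6 < v_7 < v_8. Listing each simplex with vertices in this order, K has dimension 2 with simplices:

  0-simplices (9): [v_0], [v_1], [v_2], [v_3], [v_4], [v_5], [v_6], [v_7], [v_8]
  1-simplices (27): (27 of them)
  2-simplices (18): (18 of them)

giving chain groups C_0 ≅ Z^9, C_1 ≅ Z^27, C_2 ≅ Z^18.

∂_1: C_1 → C_0 is given by ∂[p,q] = [q] − [p].
The 9×27 boundary matrix has rank 8 and Smith normal form diag(1,1,1,1,1,1,1,1).

The boundary map ∂_2: C_2 → C_1 acts by ∂[p,q,r] = [q,r] − [p,r] + [p,q]. For instance
  ∂[v_0,v_4,v_8] = [v_4,v_8] − [v_0,v_8] + [v_0,v_4],
  ∂[v_0,v_1,v_6] = [v_1,v_6] − [v_0,v_6] + [v_0,v_1].
As a 27×18 matrix over Z this has rank 18, with invariant factors (1,1,1,1,1,1,1,1,1,1,1,1,1,1,1,1,1,2).

From H_k ≅ ker(∂_k) / im(∂_{k+1}) we obtain:

  H_0: rank C_0 − rank ∂_1 = 9 − 8 = 1, and the invariant factors of ∂_1 are all 1, so H_0 = Z.
  H_1: rank ker ∂_1 − rank ∂_2 = (27 − 8) − 18 = 1, and ∂_2 has invariant factor 2 > 1, so H_1 = Z ⊕ Z/2.
  H_2: rank ker ∂_2 − rank ∂_3 = (18 − 18) − 0 = 0, and there is no ∂_3, so H_2 = 0.

As a check, the Euler characteristic is 9 − 27 + 18 = 0, which agrees with 1 − 1 + 0 = 0.
(K is a triangulation of the Klein bottle.)

H_0 = Z,  H_1 = Z ⊕ Z/2,  H_2 = 0.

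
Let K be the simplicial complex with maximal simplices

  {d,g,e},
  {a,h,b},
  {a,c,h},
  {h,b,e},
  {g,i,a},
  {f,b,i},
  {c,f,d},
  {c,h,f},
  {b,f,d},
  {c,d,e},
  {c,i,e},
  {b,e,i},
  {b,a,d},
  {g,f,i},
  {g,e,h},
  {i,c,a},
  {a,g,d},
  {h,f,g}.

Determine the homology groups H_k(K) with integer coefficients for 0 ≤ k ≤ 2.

K has 9 vertices, 27 edges, 18 triangles.
rank ∂_0 = 0, rank ∂_1 = 8 ⇒ b_0 = 9 − 0 − 8 = 1; all invariant factors of ∂_1 are 1 so no torsion. So H_0 ≅ Z.
rank ∂_1 = 8, rank ∂_2 = 17 ⇒ b_1 = 27 − 8 − 17 = 2; all invariant factors of ∂_2 are 1 so no torsion. So H_1 ≅ Z^2.
rank ∂_2 = 17, rank ∂_3 = 0 ⇒ b_2 = 18 − 17 − 0 = 1. So H_2 ≅ Z.

H_0 ≅ Z,  H_1 ≅ Z^2,  H_2 ≅ Z.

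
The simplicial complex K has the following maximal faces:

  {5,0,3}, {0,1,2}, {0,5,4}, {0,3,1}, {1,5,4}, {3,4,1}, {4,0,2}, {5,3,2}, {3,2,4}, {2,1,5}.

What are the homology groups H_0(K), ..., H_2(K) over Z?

H_0 = Z,  H_1 = Z_2,  H_2 = 0.

Fix the vertex order 0 < 1 < 2 < 3 < 4 < 5 and write every simplex with vertices in increasing order. Then dim K = 2 and the simplices of K are:

  0-simplices (6): [0], [1], [2], [3], [4], [5]
  1-simplices (15): [0,1], [0,2], [0,3], [0,4], [0,5], [1,2], [1,3], [1,4], [1,5], [2,3], [2,4], [2,5], [3,4], [3,5], [4,5]
  2-simplices (10): [0,1,2], [0,1,3], [0,2,4], [0,3,5], [0,4,5], [1,2,5], [1,3,4], [1,4,5], [2,3,4], [2,3,5]

giving chain groups C_0 ≅ Z^6, C_1 ≅ Z^15, C_2 ≅ Z^10.

∂_1: C_1 → C_0 maps an edge to its endpoints' difference, ∂[p,q] = q − p. For instance
  ∂[2,5] = [5] − [2].
The 6×15 boundary matrix has rank 5 and Smith normal form diag(1,1,1,1,1).

Boundary ∂_2: C_2 → C_1 acts by ∂[p,q,r] = [q,r] − [p,r] + [p,q]. For instance
  ∂[0,1,2] = [1,2] − [0,2] + [0,1],
  ∂[1,3,4] = [3,4] − [1,4] + [1,3].
The 15×10 boundary matrix has rank 10 and Smith normal form diag(1,1,1,1,1,1,1,1,1,2).

Now H_k = ker ∂_k / im ∂_{k+1}, so:

  H_0: rank C_0 − rank ∂_1 = 6 − 5 = 1, and the invariant factors of ∂_1 are all 1, so H_0 = Z.
  H_1: rank ker ∂_1 − rank ∂_2 = (15 − 5) − 10 = 0, and ∂_2 has invariant factor 2 > 1, so H_1 = Z_2.
  H_2: rank ker ∂_2 − rank ∂_3 = (10 − 10) − 0 = 0, and there is no ∂_3, so H_2 = 0.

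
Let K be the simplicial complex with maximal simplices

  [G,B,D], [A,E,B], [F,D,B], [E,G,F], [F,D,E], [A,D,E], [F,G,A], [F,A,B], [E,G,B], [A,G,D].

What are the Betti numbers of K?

We work with the vertex ordering A < B < D < E < F < G. The simplices of K, each written with vertices in increasing order, are:

  0-simplices (6): A, B, D, E, F, G
  1-simplices (15): AB, AD, AE, AF, AG, BD, BE, BF, BG, DE, DF, DG, EF, EG, FG
  2-simplices (10): ABE, ABF, ADE, ADG, AFG, BDF, BDG, BEG, DEF, EFG

giving chain groups C_0 ≅ Z^6, C_1 ≅ Z^15, C_2 ≅ Z^10.

The boundary map ∂_1: C_1 → C_0 is given by ∂[p,q] = [q] − [p].
This gives a 6×15 integer matrix of rank 5; reducing to Smith normal form yields diagonal entries (1,1,1,1,1).

∂_2: C_2 → C_1 acts by ∂[p,q,r] = [q,r] − [p,r] + [p,q]. For instance
  ∂DEF = EF − DF + DE,
  ∂ADG = DG − AG + AD.
As a 15×10 matrix over Z this has rank 10, with invariant factors (1,1,1,1,1,1,1,1,1,2).

Reading off H_k = ker ∂_k / im ∂_{k+1}:

  H_0: rank C_0 − rank ∂_1 = 6 − 5 = 1, and the invariant factors of ∂_1 are all 1, so H_0 ≅ Z.
  H_1: rank ker ∂_1 − rank ∂_2 = (15 − 5) − 10 = 0, and ∂_2 has invariant factor 2 > 1, so H_1 ≅ Z/2.
  H_2: rank ker ∂_2 − rank ∂_3 = (10 − 10) − 0 = 0, and there is no ∂_3, so H_2 ≅ 0.

Hence the Betti numbers are b_0 = 1, b_1 = 0, b_2 = 0.

b_0 = 1, b_1 = 0, b_2 = 0.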